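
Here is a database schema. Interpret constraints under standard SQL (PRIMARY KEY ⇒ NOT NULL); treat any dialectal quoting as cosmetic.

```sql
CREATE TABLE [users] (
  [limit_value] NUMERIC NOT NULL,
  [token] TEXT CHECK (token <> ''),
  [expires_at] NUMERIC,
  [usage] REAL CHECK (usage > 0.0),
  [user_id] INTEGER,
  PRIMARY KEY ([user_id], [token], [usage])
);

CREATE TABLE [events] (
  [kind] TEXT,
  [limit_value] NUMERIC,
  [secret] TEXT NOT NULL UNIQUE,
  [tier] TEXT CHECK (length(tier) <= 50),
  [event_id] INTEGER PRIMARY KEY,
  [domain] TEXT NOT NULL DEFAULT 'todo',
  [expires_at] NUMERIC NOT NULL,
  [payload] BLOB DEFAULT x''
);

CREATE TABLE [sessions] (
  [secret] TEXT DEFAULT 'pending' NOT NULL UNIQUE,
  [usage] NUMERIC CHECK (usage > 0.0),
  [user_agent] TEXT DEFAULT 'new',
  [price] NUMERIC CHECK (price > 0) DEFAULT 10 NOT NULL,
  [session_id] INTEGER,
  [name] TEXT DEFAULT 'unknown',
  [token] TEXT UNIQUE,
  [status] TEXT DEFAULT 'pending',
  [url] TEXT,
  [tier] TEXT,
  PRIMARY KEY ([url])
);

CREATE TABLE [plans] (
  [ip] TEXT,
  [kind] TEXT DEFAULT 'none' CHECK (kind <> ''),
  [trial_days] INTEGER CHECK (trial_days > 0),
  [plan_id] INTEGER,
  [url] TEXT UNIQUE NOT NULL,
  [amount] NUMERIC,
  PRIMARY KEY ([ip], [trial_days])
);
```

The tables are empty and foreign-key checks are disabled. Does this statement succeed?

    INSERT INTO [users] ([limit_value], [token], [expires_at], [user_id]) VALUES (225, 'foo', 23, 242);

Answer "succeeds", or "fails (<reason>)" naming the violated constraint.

fails (NOT NULL on usage)

usage is omitted from the column list and has no DEFAULT, so it would receive NULL.
But usage is part of the PRIMARY KEY (implied NOT NULL).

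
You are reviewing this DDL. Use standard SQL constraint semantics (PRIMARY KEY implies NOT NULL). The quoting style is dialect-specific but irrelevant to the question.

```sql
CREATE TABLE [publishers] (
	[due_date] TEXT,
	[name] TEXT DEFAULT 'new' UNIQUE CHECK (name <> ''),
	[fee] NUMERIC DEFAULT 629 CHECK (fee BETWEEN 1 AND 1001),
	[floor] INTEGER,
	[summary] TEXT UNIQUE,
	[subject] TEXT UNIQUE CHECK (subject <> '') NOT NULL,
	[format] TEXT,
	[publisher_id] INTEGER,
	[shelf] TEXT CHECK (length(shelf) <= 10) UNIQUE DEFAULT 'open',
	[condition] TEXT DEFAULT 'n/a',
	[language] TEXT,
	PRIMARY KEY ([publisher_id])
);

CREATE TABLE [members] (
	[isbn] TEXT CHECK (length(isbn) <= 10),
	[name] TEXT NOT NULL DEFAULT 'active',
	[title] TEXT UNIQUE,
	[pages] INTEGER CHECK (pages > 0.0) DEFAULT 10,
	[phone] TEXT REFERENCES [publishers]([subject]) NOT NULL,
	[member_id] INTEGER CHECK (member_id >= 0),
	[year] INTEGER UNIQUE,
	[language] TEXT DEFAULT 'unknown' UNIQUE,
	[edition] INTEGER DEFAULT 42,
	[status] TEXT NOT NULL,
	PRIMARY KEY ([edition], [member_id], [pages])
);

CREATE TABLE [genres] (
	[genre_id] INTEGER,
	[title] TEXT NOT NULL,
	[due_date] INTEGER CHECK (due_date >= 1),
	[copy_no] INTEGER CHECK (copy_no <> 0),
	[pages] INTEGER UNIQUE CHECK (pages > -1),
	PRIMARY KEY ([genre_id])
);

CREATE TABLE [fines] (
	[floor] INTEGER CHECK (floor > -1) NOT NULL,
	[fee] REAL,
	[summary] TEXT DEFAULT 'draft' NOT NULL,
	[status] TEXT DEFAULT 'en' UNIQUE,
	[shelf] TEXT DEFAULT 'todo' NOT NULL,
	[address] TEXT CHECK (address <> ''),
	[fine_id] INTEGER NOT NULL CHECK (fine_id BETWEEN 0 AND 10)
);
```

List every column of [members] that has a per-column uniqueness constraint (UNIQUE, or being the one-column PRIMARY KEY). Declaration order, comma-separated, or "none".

title, year, language

- isbn: no UNIQUE or single-column PK constraint.
- name: no UNIQUE or single-column PK constraint.
- title: declared UNIQUE → unique.
- pages: part of a composite PRIMARY KEY — only the tuple is unique, not this column on its own.
- phone: no UNIQUE or single-column PK constraint.
- member_id: part of a composite PRIMARY KEY — only the tuple is unique, not this column on its own.
- year: declared UNIQUE → unique.
- language: declared UNIQUE → unique.
- edition: part of a composite PRIMARY KEY — only the tuple is unique, not this column on its own.
- status: no UNIQUE or single-column PK constraint.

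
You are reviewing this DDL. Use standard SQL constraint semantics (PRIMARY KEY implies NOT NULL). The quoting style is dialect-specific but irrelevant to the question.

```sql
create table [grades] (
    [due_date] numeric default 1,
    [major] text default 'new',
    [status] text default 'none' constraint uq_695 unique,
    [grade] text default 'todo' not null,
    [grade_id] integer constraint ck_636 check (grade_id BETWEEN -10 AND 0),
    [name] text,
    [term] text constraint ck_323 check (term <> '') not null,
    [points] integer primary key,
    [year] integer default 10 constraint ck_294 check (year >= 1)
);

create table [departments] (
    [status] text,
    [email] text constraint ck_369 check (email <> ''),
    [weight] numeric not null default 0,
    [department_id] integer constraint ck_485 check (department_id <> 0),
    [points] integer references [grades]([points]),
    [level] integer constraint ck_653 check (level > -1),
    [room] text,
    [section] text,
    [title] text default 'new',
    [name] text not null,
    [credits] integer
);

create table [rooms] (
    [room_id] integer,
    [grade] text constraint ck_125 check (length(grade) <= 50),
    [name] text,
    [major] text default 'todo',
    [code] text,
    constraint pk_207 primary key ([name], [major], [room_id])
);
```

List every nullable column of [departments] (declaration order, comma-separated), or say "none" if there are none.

- status: no NOT NULL constraint applies → nullable.
- email: CHECK does not forbid NULL (a CHECK constraint passes when its expression is NULL) → nullable.
- weight: declared NOT NULL → not nullable.
- department_id: CHECK does not forbid NULL (a CHECK constraint passes when its expression is NULL) → nullable.
- points: a foreign key column may be NULL unless separately constrained → nullable.
- level: CHECK does not forbid NULL (a CHECK constraint passes when its expression is NULL) → nullable.
- room: no NOT NULL constraint applies → nullable.
- section: no NOT NULL constraint applies → nullable.
- title: DEFAULT only fills an omitted column; an explicit NULL is still allowed → nullable.
- name: declared NOT NULL → not nullable.
- credits: no NOT NULL constraint applies → nullable.

status, email, department_id, points, level, room, section, title, credits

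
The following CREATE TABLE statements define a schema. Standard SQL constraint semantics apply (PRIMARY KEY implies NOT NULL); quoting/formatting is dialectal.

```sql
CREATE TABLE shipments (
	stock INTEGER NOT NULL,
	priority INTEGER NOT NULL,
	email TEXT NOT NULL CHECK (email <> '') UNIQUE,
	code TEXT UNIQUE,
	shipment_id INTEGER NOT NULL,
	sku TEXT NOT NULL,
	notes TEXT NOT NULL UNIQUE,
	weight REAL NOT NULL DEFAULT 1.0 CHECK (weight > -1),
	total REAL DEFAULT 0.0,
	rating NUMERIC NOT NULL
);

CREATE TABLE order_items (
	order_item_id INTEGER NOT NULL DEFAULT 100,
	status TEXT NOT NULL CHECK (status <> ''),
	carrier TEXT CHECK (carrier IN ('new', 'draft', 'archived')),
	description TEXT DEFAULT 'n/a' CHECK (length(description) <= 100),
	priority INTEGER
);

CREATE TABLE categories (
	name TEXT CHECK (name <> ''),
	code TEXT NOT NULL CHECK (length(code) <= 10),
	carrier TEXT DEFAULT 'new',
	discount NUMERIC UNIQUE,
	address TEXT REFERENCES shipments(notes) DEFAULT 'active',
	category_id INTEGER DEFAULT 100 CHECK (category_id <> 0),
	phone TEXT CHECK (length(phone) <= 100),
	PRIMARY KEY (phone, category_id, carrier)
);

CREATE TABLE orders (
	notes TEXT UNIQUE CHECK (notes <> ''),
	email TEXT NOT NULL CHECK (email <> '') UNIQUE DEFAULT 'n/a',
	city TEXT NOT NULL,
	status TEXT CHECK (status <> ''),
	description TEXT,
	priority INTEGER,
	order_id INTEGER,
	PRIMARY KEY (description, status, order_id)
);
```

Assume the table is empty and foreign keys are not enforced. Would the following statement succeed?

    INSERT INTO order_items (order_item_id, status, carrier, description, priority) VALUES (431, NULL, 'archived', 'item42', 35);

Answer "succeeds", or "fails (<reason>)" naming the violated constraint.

status is explicitly set to NULL, but status is declared NOT NULL.

fails (NOT NULL on status)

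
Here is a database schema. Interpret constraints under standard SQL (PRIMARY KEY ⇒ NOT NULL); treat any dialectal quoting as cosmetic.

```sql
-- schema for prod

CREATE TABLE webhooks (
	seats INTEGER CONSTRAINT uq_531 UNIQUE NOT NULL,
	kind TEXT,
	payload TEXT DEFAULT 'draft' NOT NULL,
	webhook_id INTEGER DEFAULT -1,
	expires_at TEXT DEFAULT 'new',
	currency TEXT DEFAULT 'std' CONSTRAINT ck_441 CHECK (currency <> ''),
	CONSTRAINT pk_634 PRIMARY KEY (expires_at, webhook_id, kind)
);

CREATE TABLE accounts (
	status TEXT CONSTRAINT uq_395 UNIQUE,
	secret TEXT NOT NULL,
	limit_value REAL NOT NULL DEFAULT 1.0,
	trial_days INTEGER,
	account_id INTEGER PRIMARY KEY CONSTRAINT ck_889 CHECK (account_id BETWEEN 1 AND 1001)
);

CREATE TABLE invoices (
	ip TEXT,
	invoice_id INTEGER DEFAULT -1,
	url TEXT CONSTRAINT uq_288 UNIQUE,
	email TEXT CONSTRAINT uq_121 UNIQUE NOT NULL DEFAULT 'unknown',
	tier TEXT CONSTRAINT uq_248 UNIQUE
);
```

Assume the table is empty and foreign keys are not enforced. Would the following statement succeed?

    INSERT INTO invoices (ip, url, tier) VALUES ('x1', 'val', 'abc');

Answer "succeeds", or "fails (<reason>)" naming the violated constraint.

succeeds

NOT NULL columns: email defaults to 'unknown'.
No constraint is violated.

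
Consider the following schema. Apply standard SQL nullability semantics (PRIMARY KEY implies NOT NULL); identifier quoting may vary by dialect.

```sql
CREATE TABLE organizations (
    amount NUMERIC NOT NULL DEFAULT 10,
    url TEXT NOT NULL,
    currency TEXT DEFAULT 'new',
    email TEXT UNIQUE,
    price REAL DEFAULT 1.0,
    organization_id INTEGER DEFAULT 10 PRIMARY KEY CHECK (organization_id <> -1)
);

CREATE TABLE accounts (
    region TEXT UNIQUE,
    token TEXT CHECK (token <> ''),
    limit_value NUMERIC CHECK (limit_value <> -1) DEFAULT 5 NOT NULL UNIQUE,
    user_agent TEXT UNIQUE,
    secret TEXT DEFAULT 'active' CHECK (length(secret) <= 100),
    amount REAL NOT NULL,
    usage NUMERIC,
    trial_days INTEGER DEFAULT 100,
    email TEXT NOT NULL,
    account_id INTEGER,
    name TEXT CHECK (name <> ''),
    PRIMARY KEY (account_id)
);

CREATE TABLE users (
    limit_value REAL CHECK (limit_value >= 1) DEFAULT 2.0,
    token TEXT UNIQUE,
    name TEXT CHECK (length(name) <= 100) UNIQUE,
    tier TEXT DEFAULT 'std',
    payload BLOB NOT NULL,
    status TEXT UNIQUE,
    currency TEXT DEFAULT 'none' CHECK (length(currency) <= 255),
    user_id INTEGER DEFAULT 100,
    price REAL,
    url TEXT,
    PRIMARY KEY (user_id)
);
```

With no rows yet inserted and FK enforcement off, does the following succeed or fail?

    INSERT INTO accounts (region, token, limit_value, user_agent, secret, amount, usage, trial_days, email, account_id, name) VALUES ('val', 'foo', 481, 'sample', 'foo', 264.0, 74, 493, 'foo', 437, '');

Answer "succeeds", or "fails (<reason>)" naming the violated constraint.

fails (CHECK on name)

The value '' for name violates CHECK (name <> '').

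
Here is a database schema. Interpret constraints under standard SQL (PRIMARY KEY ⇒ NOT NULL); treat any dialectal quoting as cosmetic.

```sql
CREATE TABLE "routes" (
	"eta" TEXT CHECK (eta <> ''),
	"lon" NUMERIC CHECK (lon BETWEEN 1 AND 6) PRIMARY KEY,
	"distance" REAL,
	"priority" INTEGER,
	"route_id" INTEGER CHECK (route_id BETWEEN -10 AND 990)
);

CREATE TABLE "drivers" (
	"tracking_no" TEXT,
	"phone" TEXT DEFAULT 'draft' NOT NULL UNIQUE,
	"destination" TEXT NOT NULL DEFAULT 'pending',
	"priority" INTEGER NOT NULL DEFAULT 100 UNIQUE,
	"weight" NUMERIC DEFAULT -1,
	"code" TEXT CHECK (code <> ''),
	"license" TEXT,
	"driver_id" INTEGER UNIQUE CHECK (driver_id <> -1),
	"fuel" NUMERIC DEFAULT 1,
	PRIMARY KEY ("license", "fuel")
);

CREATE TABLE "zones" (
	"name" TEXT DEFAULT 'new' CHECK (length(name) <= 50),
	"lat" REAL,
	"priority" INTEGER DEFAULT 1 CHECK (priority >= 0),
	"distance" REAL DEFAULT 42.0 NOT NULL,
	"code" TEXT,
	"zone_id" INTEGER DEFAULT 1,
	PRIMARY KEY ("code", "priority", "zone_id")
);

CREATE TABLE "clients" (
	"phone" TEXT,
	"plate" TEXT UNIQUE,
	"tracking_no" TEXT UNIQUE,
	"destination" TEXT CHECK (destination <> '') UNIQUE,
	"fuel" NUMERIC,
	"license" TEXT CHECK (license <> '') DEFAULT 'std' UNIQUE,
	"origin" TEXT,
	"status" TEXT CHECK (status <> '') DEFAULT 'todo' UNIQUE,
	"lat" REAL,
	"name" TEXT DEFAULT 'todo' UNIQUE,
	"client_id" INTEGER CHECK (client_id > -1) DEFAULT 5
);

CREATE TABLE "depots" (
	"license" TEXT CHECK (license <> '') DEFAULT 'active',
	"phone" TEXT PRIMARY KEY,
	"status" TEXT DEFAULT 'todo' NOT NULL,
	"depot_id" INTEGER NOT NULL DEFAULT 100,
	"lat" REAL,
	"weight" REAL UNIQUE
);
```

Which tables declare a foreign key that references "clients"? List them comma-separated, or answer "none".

none

No REFERENCES clause anywhere in the schema names clients.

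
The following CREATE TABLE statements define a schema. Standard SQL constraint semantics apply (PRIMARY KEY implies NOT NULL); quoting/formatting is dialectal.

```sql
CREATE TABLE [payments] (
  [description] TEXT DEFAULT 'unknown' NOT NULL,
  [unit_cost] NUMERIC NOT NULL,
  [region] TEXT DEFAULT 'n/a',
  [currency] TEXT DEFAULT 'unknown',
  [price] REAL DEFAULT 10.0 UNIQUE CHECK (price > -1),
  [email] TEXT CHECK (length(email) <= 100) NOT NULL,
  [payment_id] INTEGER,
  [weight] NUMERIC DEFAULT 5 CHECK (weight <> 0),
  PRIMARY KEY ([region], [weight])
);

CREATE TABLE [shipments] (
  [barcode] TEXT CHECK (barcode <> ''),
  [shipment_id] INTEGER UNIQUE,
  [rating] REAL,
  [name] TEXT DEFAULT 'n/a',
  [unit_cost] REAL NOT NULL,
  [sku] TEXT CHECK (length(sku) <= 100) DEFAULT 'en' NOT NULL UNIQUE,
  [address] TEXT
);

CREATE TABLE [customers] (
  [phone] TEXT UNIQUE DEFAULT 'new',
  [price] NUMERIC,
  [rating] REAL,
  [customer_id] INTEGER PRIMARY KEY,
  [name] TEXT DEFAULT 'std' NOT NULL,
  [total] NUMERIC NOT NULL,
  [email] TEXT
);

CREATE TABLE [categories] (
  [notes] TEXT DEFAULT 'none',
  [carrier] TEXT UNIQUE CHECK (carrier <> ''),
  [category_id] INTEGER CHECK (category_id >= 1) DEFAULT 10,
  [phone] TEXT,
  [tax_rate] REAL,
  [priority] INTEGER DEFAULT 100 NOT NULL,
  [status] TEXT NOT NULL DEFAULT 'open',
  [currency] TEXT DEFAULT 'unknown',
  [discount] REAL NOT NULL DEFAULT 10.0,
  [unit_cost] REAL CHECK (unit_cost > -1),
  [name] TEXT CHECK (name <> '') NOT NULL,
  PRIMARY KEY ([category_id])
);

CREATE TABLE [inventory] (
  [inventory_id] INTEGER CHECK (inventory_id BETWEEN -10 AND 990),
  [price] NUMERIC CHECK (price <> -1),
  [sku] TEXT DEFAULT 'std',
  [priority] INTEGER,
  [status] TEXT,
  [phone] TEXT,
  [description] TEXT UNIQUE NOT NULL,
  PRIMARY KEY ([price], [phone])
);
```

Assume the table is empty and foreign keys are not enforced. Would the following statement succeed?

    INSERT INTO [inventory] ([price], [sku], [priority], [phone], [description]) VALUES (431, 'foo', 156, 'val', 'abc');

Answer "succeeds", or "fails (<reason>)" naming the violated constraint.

NOT NULL columns: description is supplied; phone is supplied; price is supplied.
CHECK constraints: 431 satisfies (price <> -1).
No constraint is violated.

succeeds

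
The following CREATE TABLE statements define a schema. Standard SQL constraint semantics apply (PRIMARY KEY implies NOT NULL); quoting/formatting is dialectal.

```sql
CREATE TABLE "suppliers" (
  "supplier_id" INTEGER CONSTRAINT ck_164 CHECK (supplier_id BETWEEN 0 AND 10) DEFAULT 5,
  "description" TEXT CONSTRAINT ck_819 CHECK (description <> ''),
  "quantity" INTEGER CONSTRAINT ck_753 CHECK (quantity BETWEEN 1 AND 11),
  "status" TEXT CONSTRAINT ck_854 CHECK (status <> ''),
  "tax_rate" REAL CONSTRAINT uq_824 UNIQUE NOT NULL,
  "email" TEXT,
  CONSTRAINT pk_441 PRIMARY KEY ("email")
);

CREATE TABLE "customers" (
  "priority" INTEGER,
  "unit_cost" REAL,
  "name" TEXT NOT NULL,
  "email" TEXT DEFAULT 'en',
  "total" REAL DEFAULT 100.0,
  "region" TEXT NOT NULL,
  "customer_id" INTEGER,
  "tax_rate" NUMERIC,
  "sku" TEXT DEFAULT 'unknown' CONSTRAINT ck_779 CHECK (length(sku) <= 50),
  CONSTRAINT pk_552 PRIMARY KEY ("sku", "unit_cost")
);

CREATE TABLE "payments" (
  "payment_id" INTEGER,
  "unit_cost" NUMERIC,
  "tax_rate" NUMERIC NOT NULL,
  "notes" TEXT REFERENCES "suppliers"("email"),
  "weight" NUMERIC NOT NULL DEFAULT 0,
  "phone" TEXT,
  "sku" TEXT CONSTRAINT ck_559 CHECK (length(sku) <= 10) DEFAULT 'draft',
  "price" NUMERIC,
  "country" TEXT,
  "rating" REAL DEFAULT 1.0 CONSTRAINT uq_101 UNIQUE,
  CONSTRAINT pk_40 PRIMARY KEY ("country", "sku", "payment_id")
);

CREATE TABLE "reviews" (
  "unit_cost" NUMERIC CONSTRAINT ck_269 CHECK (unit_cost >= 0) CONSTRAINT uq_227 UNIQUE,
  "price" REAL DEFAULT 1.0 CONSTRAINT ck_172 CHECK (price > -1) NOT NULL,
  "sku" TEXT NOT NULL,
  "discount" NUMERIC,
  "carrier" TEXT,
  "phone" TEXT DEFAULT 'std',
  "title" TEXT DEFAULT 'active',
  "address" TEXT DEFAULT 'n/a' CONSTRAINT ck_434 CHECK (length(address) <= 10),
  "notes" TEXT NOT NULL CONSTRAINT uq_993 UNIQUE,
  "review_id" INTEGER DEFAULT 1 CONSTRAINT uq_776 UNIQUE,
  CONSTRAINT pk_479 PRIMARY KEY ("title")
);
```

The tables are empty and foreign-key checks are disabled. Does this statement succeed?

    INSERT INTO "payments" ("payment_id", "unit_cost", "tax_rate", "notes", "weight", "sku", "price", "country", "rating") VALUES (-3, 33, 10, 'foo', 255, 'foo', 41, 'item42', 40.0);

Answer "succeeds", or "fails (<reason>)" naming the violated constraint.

NOT NULL columns: country is supplied; payment_id is supplied; sku is supplied; tax_rate is supplied; weight is supplied.
CHECK constraints: 'foo' satisfies (length(sku) <= 10).
No constraint is violated.

succeeds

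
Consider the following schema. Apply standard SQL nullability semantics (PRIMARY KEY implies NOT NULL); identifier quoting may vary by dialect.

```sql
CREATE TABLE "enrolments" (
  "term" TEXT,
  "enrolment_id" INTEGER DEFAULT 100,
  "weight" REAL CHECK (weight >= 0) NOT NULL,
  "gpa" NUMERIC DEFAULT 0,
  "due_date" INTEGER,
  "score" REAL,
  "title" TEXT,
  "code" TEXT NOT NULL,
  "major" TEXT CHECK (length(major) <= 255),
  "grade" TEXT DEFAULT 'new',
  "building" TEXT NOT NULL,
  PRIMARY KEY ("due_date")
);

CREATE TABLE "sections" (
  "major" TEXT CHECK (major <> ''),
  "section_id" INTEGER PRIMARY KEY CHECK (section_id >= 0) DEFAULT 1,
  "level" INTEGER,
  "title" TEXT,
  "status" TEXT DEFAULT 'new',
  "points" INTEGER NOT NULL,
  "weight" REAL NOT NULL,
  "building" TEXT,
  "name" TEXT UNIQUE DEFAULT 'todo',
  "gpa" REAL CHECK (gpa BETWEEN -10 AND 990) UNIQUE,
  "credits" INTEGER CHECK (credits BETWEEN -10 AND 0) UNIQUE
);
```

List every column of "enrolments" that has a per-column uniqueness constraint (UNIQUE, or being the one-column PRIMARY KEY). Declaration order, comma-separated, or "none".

- term: no UNIQUE or single-column PK constraint.
- enrolment_id: no UNIQUE or single-column PK constraint.
- weight: no UNIQUE or single-column PK constraint.
- gpa: no UNIQUE or single-column PK constraint.
- due_date: single-column PRIMARY KEY → unique.
- score: no UNIQUE or single-column PK constraint.
- title: no UNIQUE or single-column PK constraint.
- code: no UNIQUE or single-column PK constraint.
- major: no UNIQUE or single-column PK constraint.
- grade: no UNIQUE or single-column PK constraint.
- building: no UNIQUE or single-column PK constraint.

due_date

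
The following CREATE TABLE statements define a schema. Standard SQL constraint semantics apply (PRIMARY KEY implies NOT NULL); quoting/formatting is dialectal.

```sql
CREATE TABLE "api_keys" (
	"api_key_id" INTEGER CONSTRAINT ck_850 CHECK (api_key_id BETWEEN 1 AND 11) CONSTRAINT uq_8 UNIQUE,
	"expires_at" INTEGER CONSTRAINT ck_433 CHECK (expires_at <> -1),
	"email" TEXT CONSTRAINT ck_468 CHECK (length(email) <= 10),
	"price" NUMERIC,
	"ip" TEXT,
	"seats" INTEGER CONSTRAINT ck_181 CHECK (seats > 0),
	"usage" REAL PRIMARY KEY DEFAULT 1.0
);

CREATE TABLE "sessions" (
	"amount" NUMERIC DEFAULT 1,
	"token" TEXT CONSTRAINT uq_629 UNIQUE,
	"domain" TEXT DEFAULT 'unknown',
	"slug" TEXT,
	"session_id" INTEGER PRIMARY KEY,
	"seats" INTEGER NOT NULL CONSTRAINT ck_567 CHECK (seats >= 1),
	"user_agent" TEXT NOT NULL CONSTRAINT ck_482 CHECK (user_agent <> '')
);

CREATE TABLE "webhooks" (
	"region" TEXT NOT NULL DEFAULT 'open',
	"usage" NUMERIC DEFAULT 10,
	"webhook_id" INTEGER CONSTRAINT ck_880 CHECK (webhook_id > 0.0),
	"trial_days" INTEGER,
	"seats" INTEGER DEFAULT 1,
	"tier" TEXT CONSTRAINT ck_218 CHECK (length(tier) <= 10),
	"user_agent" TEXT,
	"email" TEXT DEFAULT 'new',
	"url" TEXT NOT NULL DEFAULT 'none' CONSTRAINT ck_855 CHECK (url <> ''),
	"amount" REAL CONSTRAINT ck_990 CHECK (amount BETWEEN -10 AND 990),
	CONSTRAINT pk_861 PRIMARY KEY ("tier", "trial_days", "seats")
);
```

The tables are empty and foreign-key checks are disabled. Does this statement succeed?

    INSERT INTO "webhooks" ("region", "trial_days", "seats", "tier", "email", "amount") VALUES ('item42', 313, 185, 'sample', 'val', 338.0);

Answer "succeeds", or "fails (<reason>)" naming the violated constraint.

NOT NULL columns: region is supplied; seats is supplied; tier is supplied; trial_days is supplied; url defaults to 'none'.
CHECK constraints: 'sample' satisfies (length(tier) <= 10); 338.0 satisfies (amount BETWEEN -10 AND 990).
No constraint is violated.

succeeds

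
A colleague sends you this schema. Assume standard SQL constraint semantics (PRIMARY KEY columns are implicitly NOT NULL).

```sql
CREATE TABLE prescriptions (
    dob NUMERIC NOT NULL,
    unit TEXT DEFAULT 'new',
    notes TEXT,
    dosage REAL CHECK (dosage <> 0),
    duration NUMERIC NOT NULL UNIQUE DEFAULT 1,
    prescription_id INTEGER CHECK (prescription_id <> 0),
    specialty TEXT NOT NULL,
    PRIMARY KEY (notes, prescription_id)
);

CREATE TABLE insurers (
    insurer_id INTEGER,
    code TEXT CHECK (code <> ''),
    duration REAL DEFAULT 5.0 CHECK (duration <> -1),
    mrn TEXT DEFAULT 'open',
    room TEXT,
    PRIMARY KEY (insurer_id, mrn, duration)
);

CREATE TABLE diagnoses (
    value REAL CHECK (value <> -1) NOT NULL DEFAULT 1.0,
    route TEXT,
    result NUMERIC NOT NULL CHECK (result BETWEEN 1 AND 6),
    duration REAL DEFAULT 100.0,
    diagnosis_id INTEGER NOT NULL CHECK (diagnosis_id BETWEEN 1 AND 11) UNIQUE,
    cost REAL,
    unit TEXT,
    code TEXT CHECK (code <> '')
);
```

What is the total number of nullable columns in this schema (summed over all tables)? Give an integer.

9

prescriptions: 2 nullable (unit, dosage — PK (notes, prescription_id) and explicit NOT NULL columns excluded).
insurers: 2 nullable (code, room — PK (insurer_id, mrn, duration) and explicit NOT NULL columns excluded).
diagnoses: 5 nullable (route, duration, cost, unit, code — PK none and explicit NOT NULL columns excluded).
Total: 2 + 2 + 5 = 9.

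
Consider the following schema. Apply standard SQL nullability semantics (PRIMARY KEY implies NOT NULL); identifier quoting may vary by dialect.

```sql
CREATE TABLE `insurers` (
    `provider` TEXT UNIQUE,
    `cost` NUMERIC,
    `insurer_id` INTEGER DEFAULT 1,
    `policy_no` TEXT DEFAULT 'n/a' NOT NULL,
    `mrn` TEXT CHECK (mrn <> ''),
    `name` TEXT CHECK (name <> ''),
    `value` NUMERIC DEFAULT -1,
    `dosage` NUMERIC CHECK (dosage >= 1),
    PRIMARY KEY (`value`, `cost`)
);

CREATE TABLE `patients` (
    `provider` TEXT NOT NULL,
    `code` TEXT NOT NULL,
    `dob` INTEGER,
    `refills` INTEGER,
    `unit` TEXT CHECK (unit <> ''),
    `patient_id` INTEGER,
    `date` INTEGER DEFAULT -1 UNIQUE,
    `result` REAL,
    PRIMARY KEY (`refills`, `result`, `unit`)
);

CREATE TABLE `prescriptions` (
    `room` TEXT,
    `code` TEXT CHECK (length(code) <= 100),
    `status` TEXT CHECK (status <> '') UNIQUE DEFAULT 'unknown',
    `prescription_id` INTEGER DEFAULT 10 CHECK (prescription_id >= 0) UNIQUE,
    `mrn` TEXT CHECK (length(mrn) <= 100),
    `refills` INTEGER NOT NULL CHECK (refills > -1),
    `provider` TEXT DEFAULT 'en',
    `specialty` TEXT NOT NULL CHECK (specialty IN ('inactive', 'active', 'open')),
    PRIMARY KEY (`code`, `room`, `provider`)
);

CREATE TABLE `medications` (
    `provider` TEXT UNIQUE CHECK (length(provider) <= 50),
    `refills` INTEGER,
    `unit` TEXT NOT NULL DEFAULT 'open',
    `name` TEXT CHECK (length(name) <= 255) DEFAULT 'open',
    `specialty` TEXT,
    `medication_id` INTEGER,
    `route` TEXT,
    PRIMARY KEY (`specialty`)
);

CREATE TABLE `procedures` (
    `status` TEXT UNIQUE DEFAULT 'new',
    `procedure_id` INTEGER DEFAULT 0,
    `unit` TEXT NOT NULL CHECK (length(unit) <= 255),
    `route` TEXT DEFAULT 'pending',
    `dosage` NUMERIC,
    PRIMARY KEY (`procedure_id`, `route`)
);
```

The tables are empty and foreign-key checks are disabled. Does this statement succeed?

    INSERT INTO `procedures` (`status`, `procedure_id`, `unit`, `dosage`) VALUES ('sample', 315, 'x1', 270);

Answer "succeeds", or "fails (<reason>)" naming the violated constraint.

succeeds

NOT NULL columns: procedure_id is supplied; route defaults to 'pending'; unit is supplied.
CHECK constraints: 'x1' satisfies (length(unit) <= 255).
No constraint is violated.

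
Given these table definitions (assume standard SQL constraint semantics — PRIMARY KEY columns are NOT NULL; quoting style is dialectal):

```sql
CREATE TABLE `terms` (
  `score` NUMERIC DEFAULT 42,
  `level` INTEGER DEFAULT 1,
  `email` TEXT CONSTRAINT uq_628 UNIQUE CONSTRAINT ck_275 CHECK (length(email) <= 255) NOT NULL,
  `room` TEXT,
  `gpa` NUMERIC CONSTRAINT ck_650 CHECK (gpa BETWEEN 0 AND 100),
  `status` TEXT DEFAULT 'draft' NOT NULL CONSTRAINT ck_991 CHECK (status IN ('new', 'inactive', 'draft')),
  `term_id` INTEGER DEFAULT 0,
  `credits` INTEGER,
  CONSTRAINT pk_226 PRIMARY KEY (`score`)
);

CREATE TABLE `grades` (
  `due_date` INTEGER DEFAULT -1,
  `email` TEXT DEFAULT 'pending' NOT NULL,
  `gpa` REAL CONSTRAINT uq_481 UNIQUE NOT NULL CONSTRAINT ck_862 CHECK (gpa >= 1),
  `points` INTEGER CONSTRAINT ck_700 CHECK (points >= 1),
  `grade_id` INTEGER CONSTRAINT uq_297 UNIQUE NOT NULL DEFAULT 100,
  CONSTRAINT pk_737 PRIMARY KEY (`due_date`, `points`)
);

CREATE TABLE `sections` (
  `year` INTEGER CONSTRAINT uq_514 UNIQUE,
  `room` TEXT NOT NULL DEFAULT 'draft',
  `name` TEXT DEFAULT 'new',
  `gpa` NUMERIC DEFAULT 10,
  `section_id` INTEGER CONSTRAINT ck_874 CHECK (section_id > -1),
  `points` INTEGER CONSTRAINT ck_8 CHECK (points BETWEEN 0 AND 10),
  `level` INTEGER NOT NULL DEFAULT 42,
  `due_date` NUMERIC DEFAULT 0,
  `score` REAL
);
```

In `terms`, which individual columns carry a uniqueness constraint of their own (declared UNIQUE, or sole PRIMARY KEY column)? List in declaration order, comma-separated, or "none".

- score: single-column PRIMARY KEY → unique.
- level: no UNIQUE or single-column PK constraint.
- email: declared UNIQUE → unique.
- room: no UNIQUE or single-column PK constraint.
- gpa: no UNIQUE or single-column PK constraint.
- status: no UNIQUE or single-column PK constraint.
- term_id: no UNIQUE or single-column PK constraint.
- credits: no UNIQUE or single-column PK constraint.

score, email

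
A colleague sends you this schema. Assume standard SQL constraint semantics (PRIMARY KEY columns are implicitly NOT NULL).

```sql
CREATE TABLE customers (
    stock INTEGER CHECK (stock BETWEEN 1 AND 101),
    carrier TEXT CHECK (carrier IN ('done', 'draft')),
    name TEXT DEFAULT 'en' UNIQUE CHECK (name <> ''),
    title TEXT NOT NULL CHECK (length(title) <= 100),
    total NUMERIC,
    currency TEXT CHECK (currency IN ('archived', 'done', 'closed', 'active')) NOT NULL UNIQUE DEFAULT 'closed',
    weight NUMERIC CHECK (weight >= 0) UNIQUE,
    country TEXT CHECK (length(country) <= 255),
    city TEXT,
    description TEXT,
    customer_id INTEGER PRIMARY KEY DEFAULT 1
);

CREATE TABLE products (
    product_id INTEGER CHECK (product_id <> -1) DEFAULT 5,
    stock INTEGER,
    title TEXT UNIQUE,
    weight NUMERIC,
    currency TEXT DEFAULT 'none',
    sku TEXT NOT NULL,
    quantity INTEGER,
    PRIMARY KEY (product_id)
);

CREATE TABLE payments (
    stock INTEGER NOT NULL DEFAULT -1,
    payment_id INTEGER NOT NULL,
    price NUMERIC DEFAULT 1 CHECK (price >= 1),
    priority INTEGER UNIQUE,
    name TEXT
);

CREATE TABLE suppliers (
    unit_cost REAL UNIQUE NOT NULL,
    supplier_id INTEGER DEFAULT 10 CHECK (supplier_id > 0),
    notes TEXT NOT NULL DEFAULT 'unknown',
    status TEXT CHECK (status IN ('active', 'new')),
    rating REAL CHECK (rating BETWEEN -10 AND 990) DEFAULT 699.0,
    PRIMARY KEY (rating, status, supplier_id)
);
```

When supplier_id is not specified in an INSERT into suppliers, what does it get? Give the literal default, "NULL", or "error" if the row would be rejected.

supplier_id has an explicit DEFAULT 10.
When the column is omitted from an INSERT, that default is used.

10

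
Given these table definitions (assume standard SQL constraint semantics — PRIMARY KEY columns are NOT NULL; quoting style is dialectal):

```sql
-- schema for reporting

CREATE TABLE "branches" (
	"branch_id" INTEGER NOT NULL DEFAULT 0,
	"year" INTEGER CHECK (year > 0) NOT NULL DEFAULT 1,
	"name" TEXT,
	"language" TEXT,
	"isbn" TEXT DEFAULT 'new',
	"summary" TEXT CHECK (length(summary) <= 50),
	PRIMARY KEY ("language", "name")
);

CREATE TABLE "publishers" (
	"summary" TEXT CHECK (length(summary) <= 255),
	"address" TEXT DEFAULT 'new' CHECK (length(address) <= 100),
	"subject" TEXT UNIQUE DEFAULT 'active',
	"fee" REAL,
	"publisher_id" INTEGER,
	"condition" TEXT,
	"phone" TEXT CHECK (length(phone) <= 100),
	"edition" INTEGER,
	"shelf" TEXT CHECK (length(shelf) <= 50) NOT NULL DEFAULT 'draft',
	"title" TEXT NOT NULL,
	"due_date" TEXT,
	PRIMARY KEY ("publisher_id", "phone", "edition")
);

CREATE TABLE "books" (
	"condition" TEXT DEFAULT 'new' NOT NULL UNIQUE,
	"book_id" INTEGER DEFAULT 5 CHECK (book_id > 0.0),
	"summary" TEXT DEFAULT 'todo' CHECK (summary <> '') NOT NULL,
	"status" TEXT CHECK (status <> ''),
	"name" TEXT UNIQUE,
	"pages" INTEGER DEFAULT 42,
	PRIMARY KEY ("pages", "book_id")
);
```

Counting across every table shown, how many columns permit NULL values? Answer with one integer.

branches: 2 nullable (isbn, summary — PK (language, name) and explicit NOT NULL columns excluded).
publishers: 6 nullable (summary, address, subject, fee, condition, due_date — PK (publisher_id, phone, edition) and explicit NOT NULL columns excluded).
books: 2 nullable (status, name — PK (pages, book_id) and explicit NOT NULL columns excluded).
Total: 2 + 6 + 2 = 10.

10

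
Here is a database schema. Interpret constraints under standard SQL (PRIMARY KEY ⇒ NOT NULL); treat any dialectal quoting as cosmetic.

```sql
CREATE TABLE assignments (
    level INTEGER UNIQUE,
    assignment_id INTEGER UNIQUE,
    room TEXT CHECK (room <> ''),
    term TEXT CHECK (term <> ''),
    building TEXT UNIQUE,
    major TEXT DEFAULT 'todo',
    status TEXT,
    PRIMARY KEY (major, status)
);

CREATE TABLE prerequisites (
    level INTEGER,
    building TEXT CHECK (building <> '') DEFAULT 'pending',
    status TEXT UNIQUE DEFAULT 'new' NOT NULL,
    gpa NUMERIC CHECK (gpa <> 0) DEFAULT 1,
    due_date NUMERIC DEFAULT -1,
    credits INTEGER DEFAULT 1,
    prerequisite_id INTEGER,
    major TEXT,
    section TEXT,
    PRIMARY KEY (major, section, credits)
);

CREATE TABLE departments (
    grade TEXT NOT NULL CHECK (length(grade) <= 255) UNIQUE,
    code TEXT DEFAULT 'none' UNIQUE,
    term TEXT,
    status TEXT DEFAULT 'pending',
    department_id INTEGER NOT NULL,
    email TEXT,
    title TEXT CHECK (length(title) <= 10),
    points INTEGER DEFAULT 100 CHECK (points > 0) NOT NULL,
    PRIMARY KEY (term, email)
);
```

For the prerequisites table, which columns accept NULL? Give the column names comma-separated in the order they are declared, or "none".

level, building, gpa, due_date, prerequisite_id

- level: no NOT NULL constraint applies → nullable.
- building: CHECK does not forbid NULL (a CHECK constraint passes when its expression is NULL) → nullable.
- status: declared NOT NULL → not nullable.
- gpa: CHECK does not forbid NULL (a CHECK constraint passes when its expression is NULL) → nullable.
- due_date: DEFAULT only fills an omitted column; an explicit NULL is still allowed → nullable.
- credits: part of the PRIMARY KEY, which implies NOT NULL → not nullable.
- prerequisite_id: no NOT NULL constraint applies → nullable.
- major: part of the PRIMARY KEY, which implies NOT NULL → not nullable.
- section: part of the PRIMARY KEY, which implies NOT NULL → not nullable.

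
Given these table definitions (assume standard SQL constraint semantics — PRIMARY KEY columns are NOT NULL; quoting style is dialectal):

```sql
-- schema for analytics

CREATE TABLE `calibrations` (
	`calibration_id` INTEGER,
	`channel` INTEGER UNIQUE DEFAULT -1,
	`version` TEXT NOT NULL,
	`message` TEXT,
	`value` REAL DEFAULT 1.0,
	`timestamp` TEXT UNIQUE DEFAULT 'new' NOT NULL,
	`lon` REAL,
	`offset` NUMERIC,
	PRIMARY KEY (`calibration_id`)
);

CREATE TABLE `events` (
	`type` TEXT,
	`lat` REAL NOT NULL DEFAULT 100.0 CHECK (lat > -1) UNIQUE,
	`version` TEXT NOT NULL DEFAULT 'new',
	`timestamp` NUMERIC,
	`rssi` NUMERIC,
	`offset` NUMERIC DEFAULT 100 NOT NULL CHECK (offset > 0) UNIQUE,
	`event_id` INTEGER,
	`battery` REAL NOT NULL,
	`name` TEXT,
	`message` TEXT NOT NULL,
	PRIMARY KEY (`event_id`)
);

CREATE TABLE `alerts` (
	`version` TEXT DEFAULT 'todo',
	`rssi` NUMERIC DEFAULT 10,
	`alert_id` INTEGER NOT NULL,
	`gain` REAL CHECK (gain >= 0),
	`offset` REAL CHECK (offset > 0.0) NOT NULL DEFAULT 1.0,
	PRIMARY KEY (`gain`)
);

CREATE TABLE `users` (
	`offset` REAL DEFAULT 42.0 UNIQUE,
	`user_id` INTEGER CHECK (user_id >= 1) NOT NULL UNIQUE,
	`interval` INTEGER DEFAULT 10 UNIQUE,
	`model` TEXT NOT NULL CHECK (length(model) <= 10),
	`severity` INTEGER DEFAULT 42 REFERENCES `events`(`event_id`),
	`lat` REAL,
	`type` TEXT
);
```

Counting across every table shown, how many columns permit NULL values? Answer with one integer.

16

calibrations: 5 nullable (channel, message, value, lon, offset — PK (calibration_id) and explicit NOT NULL columns excluded).
events: 4 nullable (type, timestamp, rssi, name — PK (event_id) and explicit NOT NULL columns excluded).
alerts: 2 nullable (version, rssi — PK (gain) and explicit NOT NULL columns excluded).
users: 5 nullable (offset, interval, severity, lat, type — PK none and explicit NOT NULL columns excluded).
Total: 5 + 4 + 2 + 5 = 16.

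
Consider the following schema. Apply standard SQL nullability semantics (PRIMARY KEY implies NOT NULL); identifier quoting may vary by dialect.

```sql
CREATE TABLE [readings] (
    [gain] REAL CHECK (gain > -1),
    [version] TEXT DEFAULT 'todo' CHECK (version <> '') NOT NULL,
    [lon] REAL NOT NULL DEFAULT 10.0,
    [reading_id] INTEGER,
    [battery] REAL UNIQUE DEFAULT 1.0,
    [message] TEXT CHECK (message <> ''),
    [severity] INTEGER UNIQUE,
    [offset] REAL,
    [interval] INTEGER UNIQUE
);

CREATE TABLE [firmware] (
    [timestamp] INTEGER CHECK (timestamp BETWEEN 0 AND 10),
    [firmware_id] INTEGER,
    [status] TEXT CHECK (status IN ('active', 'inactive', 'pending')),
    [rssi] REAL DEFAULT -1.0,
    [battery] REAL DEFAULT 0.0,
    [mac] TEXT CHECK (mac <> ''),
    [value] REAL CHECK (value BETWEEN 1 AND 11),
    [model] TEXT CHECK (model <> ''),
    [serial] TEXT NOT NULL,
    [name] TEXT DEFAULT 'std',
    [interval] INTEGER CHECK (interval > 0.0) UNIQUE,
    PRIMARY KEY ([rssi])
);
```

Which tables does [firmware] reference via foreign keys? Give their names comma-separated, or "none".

No column in firmware has a REFERENCES clause.

none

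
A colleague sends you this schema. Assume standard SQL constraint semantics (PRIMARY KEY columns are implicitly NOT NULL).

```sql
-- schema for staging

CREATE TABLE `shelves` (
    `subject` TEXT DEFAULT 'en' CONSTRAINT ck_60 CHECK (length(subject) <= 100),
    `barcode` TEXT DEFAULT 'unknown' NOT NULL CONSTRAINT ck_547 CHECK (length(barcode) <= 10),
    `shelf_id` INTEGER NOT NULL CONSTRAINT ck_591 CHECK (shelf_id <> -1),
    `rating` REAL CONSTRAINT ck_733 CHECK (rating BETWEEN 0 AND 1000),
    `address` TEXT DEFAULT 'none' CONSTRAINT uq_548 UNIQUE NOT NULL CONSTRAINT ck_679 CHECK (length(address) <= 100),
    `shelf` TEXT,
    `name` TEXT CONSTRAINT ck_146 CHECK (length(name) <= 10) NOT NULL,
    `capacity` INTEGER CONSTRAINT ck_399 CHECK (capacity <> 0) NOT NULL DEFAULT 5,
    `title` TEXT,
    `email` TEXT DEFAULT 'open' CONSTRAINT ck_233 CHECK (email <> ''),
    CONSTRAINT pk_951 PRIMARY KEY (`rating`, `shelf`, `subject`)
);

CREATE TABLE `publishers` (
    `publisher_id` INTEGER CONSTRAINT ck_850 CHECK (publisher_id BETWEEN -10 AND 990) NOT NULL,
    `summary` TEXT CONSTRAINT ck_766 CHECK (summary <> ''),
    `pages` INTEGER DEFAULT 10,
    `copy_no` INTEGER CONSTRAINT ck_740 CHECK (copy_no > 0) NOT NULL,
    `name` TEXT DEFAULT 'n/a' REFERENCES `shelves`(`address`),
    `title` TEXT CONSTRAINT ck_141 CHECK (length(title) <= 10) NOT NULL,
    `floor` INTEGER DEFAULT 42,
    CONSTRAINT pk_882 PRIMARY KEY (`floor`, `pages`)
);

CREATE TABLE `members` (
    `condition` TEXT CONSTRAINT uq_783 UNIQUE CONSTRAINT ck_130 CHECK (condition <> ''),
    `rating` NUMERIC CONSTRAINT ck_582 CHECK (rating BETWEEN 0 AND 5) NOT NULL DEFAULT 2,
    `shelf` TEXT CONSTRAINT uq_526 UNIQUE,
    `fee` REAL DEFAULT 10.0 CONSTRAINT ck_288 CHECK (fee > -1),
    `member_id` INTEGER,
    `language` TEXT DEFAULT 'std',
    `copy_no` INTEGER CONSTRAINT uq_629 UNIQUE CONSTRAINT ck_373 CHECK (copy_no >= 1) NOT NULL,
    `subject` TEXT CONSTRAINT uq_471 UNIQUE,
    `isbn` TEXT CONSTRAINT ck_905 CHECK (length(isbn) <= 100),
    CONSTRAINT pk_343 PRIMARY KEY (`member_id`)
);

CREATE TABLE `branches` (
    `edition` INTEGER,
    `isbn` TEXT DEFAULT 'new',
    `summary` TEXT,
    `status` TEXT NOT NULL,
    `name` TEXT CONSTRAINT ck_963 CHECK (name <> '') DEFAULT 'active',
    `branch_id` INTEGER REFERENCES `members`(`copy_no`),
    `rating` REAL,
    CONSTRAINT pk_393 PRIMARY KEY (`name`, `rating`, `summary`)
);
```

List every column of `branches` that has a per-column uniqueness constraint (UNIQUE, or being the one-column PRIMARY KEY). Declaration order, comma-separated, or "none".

none

- edition: no UNIQUE or single-column PK constraint.
- isbn: no UNIQUE or single-column PK constraint.
- summary: part of a composite PRIMARY KEY — only the tuple is unique, not this column on its own.
- status: no UNIQUE or single-column PK constraint.
- name: part of a composite PRIMARY KEY — only the tuple is unique, not this column on its own.
- branch_id: no UNIQUE or single-column PK constraint.
- rating: part of a composite PRIMARY KEY — only the tuple is unique, not this column on its own.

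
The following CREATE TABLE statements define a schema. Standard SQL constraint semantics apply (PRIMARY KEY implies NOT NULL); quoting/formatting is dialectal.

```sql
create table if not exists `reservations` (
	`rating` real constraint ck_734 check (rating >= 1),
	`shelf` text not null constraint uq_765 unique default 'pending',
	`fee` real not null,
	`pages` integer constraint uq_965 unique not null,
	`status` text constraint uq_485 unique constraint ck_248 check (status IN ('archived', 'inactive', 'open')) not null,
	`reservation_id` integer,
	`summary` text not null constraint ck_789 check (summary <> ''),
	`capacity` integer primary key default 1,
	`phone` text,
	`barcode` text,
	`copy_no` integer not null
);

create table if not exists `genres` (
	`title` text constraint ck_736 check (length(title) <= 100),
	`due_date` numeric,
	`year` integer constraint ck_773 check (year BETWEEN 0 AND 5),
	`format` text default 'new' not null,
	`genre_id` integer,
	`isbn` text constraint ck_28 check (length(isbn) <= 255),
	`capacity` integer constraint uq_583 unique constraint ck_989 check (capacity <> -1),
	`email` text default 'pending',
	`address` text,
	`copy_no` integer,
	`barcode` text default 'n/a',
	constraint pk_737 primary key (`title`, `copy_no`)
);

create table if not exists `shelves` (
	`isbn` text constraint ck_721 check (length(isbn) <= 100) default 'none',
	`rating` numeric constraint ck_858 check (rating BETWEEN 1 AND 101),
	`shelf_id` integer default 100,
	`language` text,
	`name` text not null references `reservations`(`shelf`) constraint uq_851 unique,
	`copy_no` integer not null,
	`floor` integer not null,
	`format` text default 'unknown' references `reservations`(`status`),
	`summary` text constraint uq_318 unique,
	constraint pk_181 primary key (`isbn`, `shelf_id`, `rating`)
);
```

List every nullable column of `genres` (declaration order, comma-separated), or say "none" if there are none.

- title: part of the PRIMARY KEY, which implies NOT NULL → not nullable.
- due_date: no NOT NULL constraint applies → nullable.
- year: CHECK does not forbid NULL (a CHECK constraint passes when its expression is NULL) → nullable.
- format: declared NOT NULL → not nullable.
- genre_id: no NOT NULL constraint applies → nullable.
- isbn: CHECK does not forbid NULL (a CHECK constraint passes when its expression is NULL) → nullable.
- capacity: CHECK does not forbid NULL (a CHECK constraint passes when its expression is NULL) → nullable.
- email: DEFAULT only fills an omitted column; an explicit NULL is still allowed → nullable.
- address: no NOT NULL constraint applies → nullable.
- copy_no: part of the PRIMARY KEY, which implies NOT NULL → not nullable.
- barcode: DEFAULT only fills an omitted column; an explicit NULL is still allowed → nullable.

due_date, year, genre_id, isbn, capacity, email, address, barcode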